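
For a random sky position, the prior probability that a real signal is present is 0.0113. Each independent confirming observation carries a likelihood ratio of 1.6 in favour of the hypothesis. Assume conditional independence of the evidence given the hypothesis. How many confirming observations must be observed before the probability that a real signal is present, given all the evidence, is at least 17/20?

14

Prior odds = 0.0113/0.9887 = 113/9887.
Likelihood ratio per confirming observation = 1.6.
Target posterior odds = 0.85/0.15 = 17/3.
Need (113/9887) × 1.6ⁿ ≥ 17/3, i.e. 1.6ⁿ ≥ 168079/339.
1.6¹³ ≈450.36 falls short of 168079/339 but 1.6¹⁴ ≈720.576 reaches it, so n = 14.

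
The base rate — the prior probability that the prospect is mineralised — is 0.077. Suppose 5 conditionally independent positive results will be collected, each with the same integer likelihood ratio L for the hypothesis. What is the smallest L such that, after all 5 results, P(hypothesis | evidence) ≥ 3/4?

Prior odds = 0.077/0.923 = 77/923.
Target odds = 0.75/0.25 = 3.
Need L⁵ ≥ 3 ÷ (77/923) = 2769/77.
2⁵ = 32 < 2769/77 ≤ 243 = 3⁵, so L = 3.

3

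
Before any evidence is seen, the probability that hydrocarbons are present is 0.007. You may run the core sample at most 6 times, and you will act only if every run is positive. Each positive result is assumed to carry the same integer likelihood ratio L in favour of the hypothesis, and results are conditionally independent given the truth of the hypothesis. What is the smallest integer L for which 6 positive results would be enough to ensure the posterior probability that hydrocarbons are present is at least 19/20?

Prior odds = 0.007/0.993 = 7/993.
Target odds = 0.95/0.05 = 19.
Need L⁶ ≥ 19 ÷ (7/993) = 18867/7.
3⁶ = 729 < 18867/7 ≤ 4096 = 4⁶, so L = 4.

4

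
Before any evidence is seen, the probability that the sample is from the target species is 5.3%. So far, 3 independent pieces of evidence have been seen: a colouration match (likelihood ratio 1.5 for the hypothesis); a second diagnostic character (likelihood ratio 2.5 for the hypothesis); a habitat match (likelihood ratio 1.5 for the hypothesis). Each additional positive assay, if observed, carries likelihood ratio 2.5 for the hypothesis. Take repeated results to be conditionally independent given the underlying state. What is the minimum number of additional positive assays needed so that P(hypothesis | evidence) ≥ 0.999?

9

Prior odds = 0.053/0.947 = 53/947.
Combined Bayes factor of the evidence already in hand = 1.5 × 2.5 × 1.5 = 5.625.
Odds after that evidence = (53/947) × 5.625 = 2385/7576.
Target odds = 0.999/0.001 = 999.
Need 2.5ⁿ ≥ 999 ÷ (2385/7576) = 840936/265.
2.5⁸ = 390625/256 falls short of 840936/265 but 2.5⁹ = 1953125/512 reaches it, so n = 9.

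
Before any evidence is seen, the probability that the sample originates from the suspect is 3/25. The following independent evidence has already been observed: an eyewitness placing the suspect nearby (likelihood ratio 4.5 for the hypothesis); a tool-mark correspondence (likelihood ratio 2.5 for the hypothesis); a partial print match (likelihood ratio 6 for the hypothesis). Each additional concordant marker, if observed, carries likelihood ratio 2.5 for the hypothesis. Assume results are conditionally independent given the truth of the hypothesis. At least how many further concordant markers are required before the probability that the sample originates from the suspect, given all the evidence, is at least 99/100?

3

Prior odds = 0.12/0.88 = 3/22.
Combined Bayes factor of the evidence already in hand = 4.5 × 2.5 × 6 = 67.5.
Odds after that evidence = (3/22) × 67.5 = 405/44.
Target odds = 0.99/0.01 = 99.
Need 2.5ⁿ ≥ 99 ÷ (405/44) = 484/45.
2.5² = 6.25 falls short of 484/45 but 2.5³ = 15.625 reaches it, so n = 3.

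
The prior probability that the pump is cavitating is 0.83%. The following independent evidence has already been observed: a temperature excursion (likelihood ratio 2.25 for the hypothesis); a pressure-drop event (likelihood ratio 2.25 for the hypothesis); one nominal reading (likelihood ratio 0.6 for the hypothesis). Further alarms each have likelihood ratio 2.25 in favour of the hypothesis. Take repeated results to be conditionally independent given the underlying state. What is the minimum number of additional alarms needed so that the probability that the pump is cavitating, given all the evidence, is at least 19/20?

Prior odds = 0.0083/0.9917 = 83/9917.
Combined Bayes factor of the evidence already in hand = 2.25 × 2.25 × 0.6 = 3.0375.
Odds after that evidence = (83/9917) × 3.0375 = 20169/793360.
Target odds = 0.95/0.05 = 19.
Need 2.25ⁿ ≥ 19 ÷ (20169/793360) = 15073840/20169.
2.25⁸ = 43046721/65536 falls short of 15073840/20169 but 2.25⁹ = 387420489/262144 reaches it, so n = 9.

9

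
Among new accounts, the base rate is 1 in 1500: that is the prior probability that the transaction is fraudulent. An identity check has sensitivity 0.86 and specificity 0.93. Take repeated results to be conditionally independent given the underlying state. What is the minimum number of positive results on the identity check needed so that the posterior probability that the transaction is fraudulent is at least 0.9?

4

Prior odds = (1/1500)/(1499/1500) = 1/1499.
False-positive rate = 1 − 0.93 = 0.07; likelihood ratio of a positive = 0.86/0.07 = 86/7.
Target odds: 0.9 ÷ 0.1 = 9.
Require (86/7)ⁿ ≥ 9 ÷ (1/1499) = 13491.
(86/7)³ = 636056/343 falls short of 13491 but (86/7)⁴ = 54700816/2401 reaches it, so n = 4.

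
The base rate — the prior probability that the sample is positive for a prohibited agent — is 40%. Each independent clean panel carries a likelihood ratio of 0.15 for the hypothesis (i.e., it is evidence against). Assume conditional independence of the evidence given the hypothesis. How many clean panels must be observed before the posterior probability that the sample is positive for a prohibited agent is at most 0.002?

Prior odds = 0.4/0.6 = 2/3.
Likelihood ratio per clean panel = 0.15.
Target posterior odds = 0.002/0.998 = 1/499.
Need (2/3) × 0.15ⁿ ≤ 1/499, i.e. 0.15ⁿ ≤ 3/998.
0.15³ = 0.003375 is still above 3/998 but 0.15⁴ = 81/160000 is at or below it, so n = 4.

4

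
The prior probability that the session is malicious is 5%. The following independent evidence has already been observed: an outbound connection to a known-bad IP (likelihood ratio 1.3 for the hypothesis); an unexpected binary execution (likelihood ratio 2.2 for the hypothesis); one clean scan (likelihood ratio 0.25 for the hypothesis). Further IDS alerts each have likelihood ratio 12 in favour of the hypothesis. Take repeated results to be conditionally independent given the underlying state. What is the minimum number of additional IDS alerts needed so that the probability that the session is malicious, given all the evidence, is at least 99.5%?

Prior odds = 0.05/0.95 = 1/19.
Combined Bayes factor of the evidence already in hand = 1.3 × 2.2 × 0.25 = 0.715.
Odds after that evidence = (1/19) × 0.715 = 143/3800.
Target odds = 0.995/0.005 = 199.
Need 12ⁿ ≥ 199 ÷ (143/3800) = 756200/143.
12³ = 1728 falls short of 756200/143 but 12⁴ = 20736 reaches it, so n = 4.

4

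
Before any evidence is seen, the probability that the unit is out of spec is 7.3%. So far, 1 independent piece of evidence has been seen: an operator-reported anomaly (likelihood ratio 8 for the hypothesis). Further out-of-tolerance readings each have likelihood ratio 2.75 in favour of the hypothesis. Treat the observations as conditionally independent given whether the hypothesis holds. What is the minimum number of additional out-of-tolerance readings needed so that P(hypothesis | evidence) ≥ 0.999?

8

Prior odds = 0.073/0.927 = 73/927.
Bayes factor of the evidence already in hand = 8.
Odds after that evidence = (73/927) × 8 = 584/927.
Target odds = 0.999/0.001 = 999.
Need 2.75ⁿ ≥ 999 ÷ (584/927) = 926073/584.
2.75⁷ = 19487171/16384 falls short of 926073/584 but 2.75⁸ = 214358881/65536 reaches it, so n = 8.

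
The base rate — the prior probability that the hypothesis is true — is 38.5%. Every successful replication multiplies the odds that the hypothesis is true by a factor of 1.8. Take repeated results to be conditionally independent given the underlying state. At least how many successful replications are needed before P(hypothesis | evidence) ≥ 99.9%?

13

Prior odds: 0.385 ÷ 0.615 = 77/123.
Likelihood ratio per successful replication = 1.8.
Target posterior odds = 0.999/0.001 = 999.
Require 1.8ⁿ ≥ 999 ÷ (77/123) = 122877/77.
1.8¹² ≈1156.83 falls short of 122877/77 but 1.8¹³ ≈2082.3 reaches it, so n = 13.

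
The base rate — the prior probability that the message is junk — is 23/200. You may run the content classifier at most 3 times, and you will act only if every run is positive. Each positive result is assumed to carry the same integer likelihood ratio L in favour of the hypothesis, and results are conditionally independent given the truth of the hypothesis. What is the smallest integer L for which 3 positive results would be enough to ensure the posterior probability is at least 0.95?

6

Prior odds = 0.115/0.885 = 23/177.
Target odds = 0.95/0.05 = 19.
Need L³ ≥ 19 ÷ (23/177) = 3363/23.
5³ = 125 < 3363/23 ≤ 216 = 6³, so L = 6.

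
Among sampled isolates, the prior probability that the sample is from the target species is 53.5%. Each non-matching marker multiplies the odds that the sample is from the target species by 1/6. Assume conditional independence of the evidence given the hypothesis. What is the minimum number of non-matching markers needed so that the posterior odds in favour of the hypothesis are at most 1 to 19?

Prior odds: 0.535 ÷ 0.465 = 107/93.
Likelihood ratio per non-matching marker = 1/6.
Target odds = 1/19.
Require (1/6)ⁿ ≤ 1/19 ÷ (107/93) = 93/2033.
(1/6)¹ = 1/6 is still above 93/2033 but (1/6)² = 1/36 is at or below it, so n = 2.

2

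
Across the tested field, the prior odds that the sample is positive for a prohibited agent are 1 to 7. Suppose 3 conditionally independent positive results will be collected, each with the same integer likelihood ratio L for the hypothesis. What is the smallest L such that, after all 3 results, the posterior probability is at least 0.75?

3

Prior odds = 1/7.
Target odds = 0.75/0.25 = 3.
Need L³ ≥ 3 ÷ (1/7) = 21.
2³ = 8 < 21 ≤ 27 = 3³, so L = 3.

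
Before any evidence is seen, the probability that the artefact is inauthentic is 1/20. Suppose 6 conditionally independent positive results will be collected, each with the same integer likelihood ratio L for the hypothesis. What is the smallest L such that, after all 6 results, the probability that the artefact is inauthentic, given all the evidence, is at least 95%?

Prior odds = 0.05/0.95 = 1/19.
Target odds = 0.95/0.05 = 19.
Need L⁶ ≥ 19 ÷ (1/19) = 361.
2⁶ = 64 < 361 ≤ 729 = 3⁶, so L = 3.

3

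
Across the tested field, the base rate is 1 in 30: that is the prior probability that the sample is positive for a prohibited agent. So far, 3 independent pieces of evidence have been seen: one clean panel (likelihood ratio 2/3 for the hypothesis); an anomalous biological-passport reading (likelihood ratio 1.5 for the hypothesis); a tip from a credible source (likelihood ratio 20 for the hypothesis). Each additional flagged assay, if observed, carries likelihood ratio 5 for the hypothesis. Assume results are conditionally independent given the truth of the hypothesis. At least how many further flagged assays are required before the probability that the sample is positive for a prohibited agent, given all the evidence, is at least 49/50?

3

Prior odds = (1/30)/(29/30) = 1/29.
Combined Bayes factor of the evidence already in hand = (2/3) × 1.5 × 20 = 20.
Odds after that evidence = (1/29) × 20 = 20/29.
Target odds = 0.98/0.02 = 49.
Need 5ⁿ ≥ 49 ÷ (20/29) = 71.05.
5² = 25 falls short of 71.05 but 5³ = 125 reaches it, so n = 3.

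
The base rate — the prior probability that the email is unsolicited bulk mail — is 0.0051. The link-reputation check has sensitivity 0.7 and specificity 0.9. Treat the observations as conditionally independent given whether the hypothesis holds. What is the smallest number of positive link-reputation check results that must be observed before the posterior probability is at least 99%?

Prior odds: 0.0051 ÷ 0.9949 = 51/9949.
False-positive rate = 1 − 0.9 = 0.1; likelihood ratio of a positive = 0.7/0.1 = 7.
Target posterior odds = 0.99/0.01 = 99.
Need (51/9949) × 7ⁿ ≥ 99, i.e. 7ⁿ ≥ 328317/17.
7⁵ = 16807 falls short of 328317/17 but 7⁶ = 117649 reaches it, so n = 6.

6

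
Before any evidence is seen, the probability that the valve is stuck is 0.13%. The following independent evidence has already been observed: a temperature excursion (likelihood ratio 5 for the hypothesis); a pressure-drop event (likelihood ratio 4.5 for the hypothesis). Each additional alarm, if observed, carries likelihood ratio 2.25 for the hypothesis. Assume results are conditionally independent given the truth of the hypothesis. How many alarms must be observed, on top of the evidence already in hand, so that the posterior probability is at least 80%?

7

Prior odds = 0.0013/0.9987 = 13/9987.
Combined Bayes factor of the evidence already in hand = 5 × 4.5 = 22.5.
Odds after that evidence = (13/9987) × 22.5 = 195/6658.
Target odds = 0.8/0.2 = 4.
Need 2.25ⁿ ≥ 4 ÷ (195/6658) = 26632/195.
2.25⁶ = 531441/4096 falls short of 26632/195 but 2.25⁷ = 4782969/16384 reaches it, so n = 7.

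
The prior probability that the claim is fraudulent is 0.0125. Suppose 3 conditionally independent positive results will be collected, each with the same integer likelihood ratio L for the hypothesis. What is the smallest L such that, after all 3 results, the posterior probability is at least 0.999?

Prior odds = 0.0125/0.9875 = 1/79.
Target odds = 0.999/0.001 = 999.
Need L³ ≥ 999 ÷ (1/79) = 78921.
42³ = 74088 < 78921 ≤ 79507 = 43³, so L = 43.

43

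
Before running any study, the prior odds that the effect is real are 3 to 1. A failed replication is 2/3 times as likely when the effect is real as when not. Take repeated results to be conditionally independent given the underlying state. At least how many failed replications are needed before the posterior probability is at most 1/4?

6

Prior odds = 3.
Likelihood ratio per failed replication = 2/3.
Target posterior odds = 0.25/0.75 = 1/3.
Need 3 × (2/3)ⁿ ≤ 1/3, i.e. (2/3)ⁿ ≤ 1/9.
(2/3)⁵ = 32/243 is still above 1/9 but (2/3)⁶ = 64/729 is at or below it, so n = 6.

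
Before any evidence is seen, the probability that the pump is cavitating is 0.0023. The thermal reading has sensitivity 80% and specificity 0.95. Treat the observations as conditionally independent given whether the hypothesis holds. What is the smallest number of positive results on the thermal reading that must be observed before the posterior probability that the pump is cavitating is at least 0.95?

4

Prior odds: 0.0023 ÷ 0.9977 = 23/9977.
False-positive rate = 1 − 0.95 = 0.05; likelihood ratio of a positive = 0.8/0.05 = 16.
Target posterior odds = 0.95/0.05 = 19.
Need (23/9977) × 16ⁿ ≥ 19, i.e. 16ⁿ ≥ 189563/23.
16³ = 4096 falls short of 189563/23 but 16⁴ = 65536 reaches it, so n = 4.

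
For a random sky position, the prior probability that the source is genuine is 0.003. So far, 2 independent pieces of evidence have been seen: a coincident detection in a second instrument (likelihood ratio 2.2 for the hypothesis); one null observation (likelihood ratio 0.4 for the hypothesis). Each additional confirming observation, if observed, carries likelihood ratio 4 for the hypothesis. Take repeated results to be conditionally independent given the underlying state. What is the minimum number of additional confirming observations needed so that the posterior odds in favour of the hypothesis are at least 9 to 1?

Prior odds = 0.003/0.997 = 3/997.
Combined Bayes factor of the evidence already in hand = 2.2 × 0.4 = 0.88.
Odds after that evidence = (3/997) × 0.88 = 66/24925.
Target odds = 9.
Need 4ⁿ ≥ 9 ÷ (66/24925) = 74775/22.
4⁵ = 1024 falls short of 74775/22 but 4⁶ = 4096 reaches it, so n = 6.

6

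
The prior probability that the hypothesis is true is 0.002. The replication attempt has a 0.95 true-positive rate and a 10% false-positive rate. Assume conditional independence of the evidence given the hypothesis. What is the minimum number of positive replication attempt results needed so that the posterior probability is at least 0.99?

Prior odds: 0.002 ÷ 0.998 = 1/499.
Likelihood ratio of a positive result = 0.95/0.1 = 9.5.
Target posterior odds = 0.99/0.01 = 99.
Require 9.5ⁿ ≥ 99 ÷ (1/499) = 49401.
9.5⁴ = 8145.0625 falls short of 49401 but 9.5⁵ = 77378.09375 reaches it, so n = 5.

5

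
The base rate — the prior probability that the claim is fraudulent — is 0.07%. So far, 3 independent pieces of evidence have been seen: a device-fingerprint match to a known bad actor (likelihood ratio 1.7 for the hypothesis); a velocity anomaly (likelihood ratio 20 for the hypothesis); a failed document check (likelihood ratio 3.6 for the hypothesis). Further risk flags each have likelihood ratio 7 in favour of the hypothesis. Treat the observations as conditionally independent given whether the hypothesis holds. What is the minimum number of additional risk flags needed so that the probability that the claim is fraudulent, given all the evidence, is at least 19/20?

3

Prior odds = 0.0007/0.9993 = 7/9993.
Combined Bayes factor of the evidence already in hand = 1.7 × 20 × 3.6 = 122.4.
Odds after that evidence = (7/9993) × 122.4 = 1428/16655.
Target odds = 0.95/0.05 = 19.
Need 7ⁿ ≥ 19 ÷ (1428/16655) = 316445/1428.
7² = 49 falls short of 316445/1428 but 7³ = 343 reaches it, so n = 3.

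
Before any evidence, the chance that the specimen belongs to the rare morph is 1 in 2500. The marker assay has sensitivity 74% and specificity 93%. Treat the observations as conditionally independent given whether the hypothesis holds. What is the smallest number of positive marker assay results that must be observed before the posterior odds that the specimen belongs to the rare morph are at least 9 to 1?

5

Prior odds: 0.0004 ÷ 0.9996 = 1/2499.
False-positive rate = 1 − 0.93 = 0.07; likelihood ratio of a positive = 0.74/0.07 = 74/7.
Target odds = 9.
Need (1/2499) × (74/7)ⁿ ≥ 9, i.e. (74/7)ⁿ ≥ 22491.
(74/7)⁴ = 29986576/2401 falls short of 22491 but (74/7)⁵ ≈132029 reaches it, so n = 5.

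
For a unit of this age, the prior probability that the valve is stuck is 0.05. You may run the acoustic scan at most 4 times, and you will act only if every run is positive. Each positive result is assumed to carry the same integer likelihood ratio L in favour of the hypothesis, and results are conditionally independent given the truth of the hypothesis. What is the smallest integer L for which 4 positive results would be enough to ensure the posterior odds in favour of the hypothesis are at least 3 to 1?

Prior odds = 0.05/0.95 = 1/19.
Target odds = 3.
Need L⁴ ≥ 3 ÷ (1/19) = 57.
2⁴ = 16 < 57 ≤ 81 = 3⁴, so L = 3.

3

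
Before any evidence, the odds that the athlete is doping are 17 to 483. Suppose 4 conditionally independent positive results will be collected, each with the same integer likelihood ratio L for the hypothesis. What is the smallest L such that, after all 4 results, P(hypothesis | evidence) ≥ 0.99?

8

Prior odds = 17/483.
Target odds = 0.99/0.01 = 99.
Need L⁴ ≥ 99 ÷ (17/483) = 47817/17.
7⁴ = 2401 < 47817/17 ≤ 4096 = 8⁴, so L = 8.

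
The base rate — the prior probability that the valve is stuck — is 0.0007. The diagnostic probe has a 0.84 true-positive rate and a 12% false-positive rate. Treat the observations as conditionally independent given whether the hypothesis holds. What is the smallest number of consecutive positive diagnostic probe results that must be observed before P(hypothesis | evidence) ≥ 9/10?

5

Prior odds = 0.0007/0.9993 = 7/9993.
Likelihood ratio of a positive result = 0.84/0.12 = 7.
Target posterior odds = 0.9/0.1 = 9.
Require 7ⁿ ≥ 9 ÷ (7/9993) = 89937/7.
7⁴ = 2401 falls short of 89937/7 but 7⁵ = 16807 reaches it, so n = 5.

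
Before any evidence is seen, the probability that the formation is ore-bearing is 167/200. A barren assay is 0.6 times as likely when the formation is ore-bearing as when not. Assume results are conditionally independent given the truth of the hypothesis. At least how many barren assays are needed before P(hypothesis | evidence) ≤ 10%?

8

Prior odds: 0.835 ÷ 0.165 = 167/33.
Likelihood ratio per barren assay = 0.6.
Target posterior odds = 0.1/0.9 = 1/9.
Require 0.6ⁿ ≤ 1/9 ÷ (167/33) = 11/501.
0.6⁷ = 2187/78125 is still above 11/501 but 0.6⁸ = 6561/390625 is at or below it, so n = 8.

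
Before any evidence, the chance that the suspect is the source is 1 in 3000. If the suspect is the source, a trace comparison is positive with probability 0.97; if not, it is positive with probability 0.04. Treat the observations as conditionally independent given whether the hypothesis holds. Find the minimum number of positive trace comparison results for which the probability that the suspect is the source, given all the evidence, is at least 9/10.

Prior odds: (1/3000) ÷ (2999/3000) = 1/2999.
Likelihood ratio of a positive = 0.97/0.04 = 24.25.
Target odds: 0.9 ÷ 0.1 = 9.
Require 24.25ⁿ ≥ 9 ÷ (1/2999) = 26991.
24.25³ = 912673/64 falls short of 26991 but 24.25⁴ = 88529281/256 reaches it, so n = 4.

4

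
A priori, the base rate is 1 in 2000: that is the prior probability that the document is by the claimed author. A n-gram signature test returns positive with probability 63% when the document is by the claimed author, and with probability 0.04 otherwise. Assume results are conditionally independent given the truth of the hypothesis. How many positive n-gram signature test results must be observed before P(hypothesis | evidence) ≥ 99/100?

Prior odds: 0.0005 ÷ 0.9995 = 1/1999.
Likelihood ratio of a positive result = 0.63/0.04 = 15.75.
Target posterior odds = 0.99/0.01 = 99.
Need (1/1999) × 15.75ⁿ ≥ 99, i.e. 15.75ⁿ ≥ 197901.
15.75⁴ = 15752961/256 falls short of 197901 but 15.75⁵ = 992436543/1024 reaches it, so n = 5.

5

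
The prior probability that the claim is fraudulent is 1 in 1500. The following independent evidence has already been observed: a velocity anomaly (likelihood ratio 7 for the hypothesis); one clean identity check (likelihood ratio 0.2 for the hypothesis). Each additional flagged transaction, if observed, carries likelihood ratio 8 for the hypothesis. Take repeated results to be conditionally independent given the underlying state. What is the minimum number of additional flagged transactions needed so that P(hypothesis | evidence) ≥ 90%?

5

Prior odds = (1/1500)/(1499/1500) = 1/1499.
Combined Bayes factor of the evidence already in hand = 7 × 0.2 = 1.4.
Odds after that evidence = (1/1499) × 1.4 = 7/7495.
Target odds = 0.9/0.1 = 9.
Need 8ⁿ ≥ 9 ÷ (7/7495) = 67455/7.
8⁴ = 4096 falls short of 67455/7 but 8⁵ = 32768 reaches it, so n = 5.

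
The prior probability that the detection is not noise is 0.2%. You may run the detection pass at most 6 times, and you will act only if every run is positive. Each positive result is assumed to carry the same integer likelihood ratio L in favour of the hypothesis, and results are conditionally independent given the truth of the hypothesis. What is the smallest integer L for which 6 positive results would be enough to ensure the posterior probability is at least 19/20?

5

Prior odds = 0.002/0.998 = 1/499.
Target odds = 0.95/0.05 = 19.
Need L⁶ ≥ 19 ÷ (1/499) = 9481.
4⁶ = 4096 < 9481 ≤ 15625 = 5⁶, so L = 5.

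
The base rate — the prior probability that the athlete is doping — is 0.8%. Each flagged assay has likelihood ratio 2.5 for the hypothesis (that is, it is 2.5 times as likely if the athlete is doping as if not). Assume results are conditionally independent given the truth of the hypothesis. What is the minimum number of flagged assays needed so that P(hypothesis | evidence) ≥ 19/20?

Prior odds = 0.008/0.992 = 1/124.
Likelihood ratio per flagged assay = 2.5.
Target odds: 0.95 ÷ 0.05 = 19.
Require 2.5ⁿ ≥ 19 ÷ (1/124) = 2356.
2.5⁸ = 390625/256 falls short of 2356 but 2.5⁹ = 1953125/512 reaches it, so n = 9.

9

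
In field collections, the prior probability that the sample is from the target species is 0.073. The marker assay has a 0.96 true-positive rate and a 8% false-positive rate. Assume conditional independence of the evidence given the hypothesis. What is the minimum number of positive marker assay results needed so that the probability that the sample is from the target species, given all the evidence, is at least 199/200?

4

Prior odds = 0.073/0.927 = 73/927.
Likelihood ratio of a positive result = 0.96/0.08 = 12.
Target odds: 0.995 ÷ 0.005 = 199.
Require 12ⁿ ≥ 199 ÷ (73/927) = 184473/73.
12³ = 1728 falls short of 184473/73 but 12⁴ = 20736 reaches it, so n = 4.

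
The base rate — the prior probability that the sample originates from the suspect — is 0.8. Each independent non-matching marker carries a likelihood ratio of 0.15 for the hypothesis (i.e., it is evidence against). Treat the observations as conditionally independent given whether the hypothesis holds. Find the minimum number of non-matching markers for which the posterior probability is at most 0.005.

4

Prior odds: 0.8 ÷ 0.2 = 4.
Likelihood ratio per non-matching marker = 0.15.
Target posterior odds = 0.005/0.995 = 1/199.
Require 0.15ⁿ ≤ 1/199 ÷ 4 = 1/796.
0.15³ = 0.003375 is still above 1/796 but 0.15⁴ = 81/160000 is at or below it, so n = 4.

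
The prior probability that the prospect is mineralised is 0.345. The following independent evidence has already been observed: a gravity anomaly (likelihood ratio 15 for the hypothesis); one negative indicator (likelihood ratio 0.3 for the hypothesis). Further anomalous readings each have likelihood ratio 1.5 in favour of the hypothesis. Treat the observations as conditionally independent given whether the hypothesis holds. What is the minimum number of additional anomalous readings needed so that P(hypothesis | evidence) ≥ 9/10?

4

Prior odds = 0.345/0.655 = 69/131.
Combined Bayes factor of the evidence already in hand = 15 × 0.3 = 4.5.
Odds after that evidence = (69/131) × 4.5 = 621/262.
Target odds = 0.9/0.1 = 9.
Need 1.5ⁿ ≥ 9 ÷ (621/262) = 262/69.
1.5³ = 3.375 falls short of 262/69 but 1.5⁴ = 5.0625 reaches it, so n = 4.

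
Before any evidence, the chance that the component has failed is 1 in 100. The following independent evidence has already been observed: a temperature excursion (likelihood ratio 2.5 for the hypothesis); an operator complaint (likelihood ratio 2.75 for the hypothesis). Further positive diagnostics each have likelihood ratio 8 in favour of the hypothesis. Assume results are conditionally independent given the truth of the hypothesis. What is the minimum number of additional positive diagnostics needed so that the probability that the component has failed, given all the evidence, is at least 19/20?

3

Prior odds = 0.01/0.99 = 1/99.
Combined Bayes factor of the evidence already in hand = 2.5 × 2.75 = 6.875.
Odds after that evidence = (1/99) × 6.875 = 5/72.
Target odds = 0.95/0.05 = 19.
Need 8ⁿ ≥ 19 ÷ (5/72) = 273.6.
8² = 64 falls short of 273.6 but 8³ = 512 reaches it, so n = 3.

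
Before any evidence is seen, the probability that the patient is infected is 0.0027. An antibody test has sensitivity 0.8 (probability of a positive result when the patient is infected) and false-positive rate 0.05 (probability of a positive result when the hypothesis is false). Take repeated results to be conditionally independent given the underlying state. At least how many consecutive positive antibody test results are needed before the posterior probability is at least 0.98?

4

Prior odds = 0.0027/0.9973 = 27/9973.
Likelihood ratio of a positive result = 0.8/0.05 = 16.
Target posterior odds = 0.98/0.02 = 49.
Need (27/9973) × 16ⁿ ≥ 49, i.e. 16ⁿ ≥ 488677/27.
16³ = 4096 falls short of 488677/27 but 16⁴ = 65536 reaches it, so n = 4.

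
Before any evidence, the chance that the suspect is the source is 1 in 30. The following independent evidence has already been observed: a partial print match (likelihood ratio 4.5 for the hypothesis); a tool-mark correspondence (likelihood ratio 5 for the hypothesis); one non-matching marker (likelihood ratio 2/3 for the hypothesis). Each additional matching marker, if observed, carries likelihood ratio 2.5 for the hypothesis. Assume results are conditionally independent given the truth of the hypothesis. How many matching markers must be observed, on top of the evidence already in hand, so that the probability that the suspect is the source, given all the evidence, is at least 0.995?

Prior odds = (1/30)/(29/30) = 1/29.
Combined Bayes factor of the evidence already in hand = 4.5 × 5 × (2/3) = 15.
Odds after that evidence = (1/29) × 15 = 15/29.
Target odds = 0.995/0.005 = 199.
Need 2.5ⁿ ≥ 199 ÷ (15/29) = 5771/15.
2.5⁶ = 244.140625 falls short of 5771/15 but 2.5⁷ = 610.3515625 reaches it, so n = 7.

7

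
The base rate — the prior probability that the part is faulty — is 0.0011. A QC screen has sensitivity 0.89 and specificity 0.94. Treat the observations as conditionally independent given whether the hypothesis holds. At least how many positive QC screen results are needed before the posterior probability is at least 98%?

4

Prior odds = 0.0011/0.9989 = 11/9989.
False-positive rate = 1 − 0.94 = 0.06; likelihood ratio of a positive = 0.89/0.06 = 89/6.
Target posterior odds = 0.98/0.02 = 49.
Need (11/9989) × (89/6)ⁿ ≥ 49, i.e. (89/6)ⁿ ≥ 489461/11.
(89/6)³ = 704969/216 falls short of 489461/11 but (89/6)⁴ = 62742241/1296 reaches it, so n = 4.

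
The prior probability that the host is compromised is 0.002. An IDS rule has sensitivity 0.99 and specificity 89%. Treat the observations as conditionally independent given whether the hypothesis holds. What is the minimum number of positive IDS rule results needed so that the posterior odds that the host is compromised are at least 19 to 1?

5

Prior odds: 0.002 ÷ 0.998 = 1/499.
False-positive rate = 1 − 0.89 = 0.11; likelihood ratio of a positive = 0.99/0.11 = 9.
Target odds = 19.
Need (1/499) × 9ⁿ ≥ 19, i.e. 9ⁿ ≥ 9481.
9⁴ = 6561 falls short of 9481 but 9⁵ = 59049 reaches it, so n = 5.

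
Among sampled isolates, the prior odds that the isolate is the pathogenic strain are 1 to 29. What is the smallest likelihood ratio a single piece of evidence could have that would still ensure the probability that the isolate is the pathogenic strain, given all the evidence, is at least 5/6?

Prior odds = 1/29.
Target odds = (5/6)/(1/6) = 5.
Required Bayes factor = 5 ÷ (1/29) = 145.

145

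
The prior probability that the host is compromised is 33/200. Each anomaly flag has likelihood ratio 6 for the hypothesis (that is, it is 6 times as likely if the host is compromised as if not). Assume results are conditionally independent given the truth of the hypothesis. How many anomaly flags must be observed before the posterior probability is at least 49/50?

Prior odds: 0.165 ÷ 0.835 = 33/167.
Likelihood ratio per anomaly flag = 6.
Target posterior odds = 0.98/0.02 = 49.
Require 6ⁿ ≥ 49 ÷ (33/167) = 8183/33.
6³ = 216 falls short of 8183/33 but 6⁴ = 1296 reaches it, so n = 4.

4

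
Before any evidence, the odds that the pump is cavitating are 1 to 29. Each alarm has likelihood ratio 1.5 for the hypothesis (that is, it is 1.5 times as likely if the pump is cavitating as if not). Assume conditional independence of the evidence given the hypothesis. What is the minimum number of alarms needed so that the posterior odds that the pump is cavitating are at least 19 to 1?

16

Prior odds = 1/29.
Likelihood ratio per alarm = 1.5.
Target odds = 19.
Require 1.5ⁿ ≥ 19 ÷ (1/29) = 551.
1.5¹⁵ = 14348907/32768 falls short of 551 but 1.5¹⁶ = 43046721/65536 reaches it, so n = 16.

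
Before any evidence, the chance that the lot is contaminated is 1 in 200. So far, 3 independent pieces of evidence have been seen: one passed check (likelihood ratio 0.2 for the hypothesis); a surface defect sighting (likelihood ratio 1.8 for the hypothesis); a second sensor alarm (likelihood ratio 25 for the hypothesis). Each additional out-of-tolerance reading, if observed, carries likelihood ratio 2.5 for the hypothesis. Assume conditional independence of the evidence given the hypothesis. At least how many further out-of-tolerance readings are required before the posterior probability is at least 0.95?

Prior odds = 0.005/0.995 = 1/199.
Combined Bayes factor of the evidence already in hand = 0.2 × 1.8 × 25 = 9.
Odds after that evidence = (1/199) × 9 = 9/199.
Target odds = 0.95/0.05 = 19.
Need 2.5ⁿ ≥ 19 ÷ (9/199) = 3781/9.
2.5⁶ = 244.140625 falls short of 3781/9 but 2.5⁷ = 610.3515625 reaches it, so n = 7.

7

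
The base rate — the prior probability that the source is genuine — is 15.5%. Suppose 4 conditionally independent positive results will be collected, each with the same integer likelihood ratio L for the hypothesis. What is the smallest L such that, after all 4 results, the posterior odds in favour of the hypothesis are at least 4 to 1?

3

Prior odds = 0.155/0.845 = 31/169.
Target odds = 4.
Need L⁴ ≥ 4 ÷ (31/169) = 676/31.
2⁴ = 16 < 676/31 ≤ 81 = 3⁴, so L = 3.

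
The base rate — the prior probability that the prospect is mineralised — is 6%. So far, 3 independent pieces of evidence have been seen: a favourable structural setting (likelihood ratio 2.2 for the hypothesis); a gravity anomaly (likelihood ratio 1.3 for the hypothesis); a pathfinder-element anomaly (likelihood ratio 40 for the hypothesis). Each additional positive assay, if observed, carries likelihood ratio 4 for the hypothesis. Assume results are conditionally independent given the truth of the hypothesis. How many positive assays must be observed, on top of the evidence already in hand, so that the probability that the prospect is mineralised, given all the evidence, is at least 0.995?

3

Prior odds = 0.06/0.94 = 3/47.
Combined Bayes factor of the evidence already in hand = 2.2 × 1.3 × 40 = 114.4.
Odds after that evidence = (3/47) × 114.4 = 1716/235.
Target odds = 0.995/0.005 = 199.
Need 4ⁿ ≥ 199 ÷ (1716/235) = 46765/1716.
4² = 16 falls short of 46765/1716 but 4³ = 64 reaches it, so n = 3.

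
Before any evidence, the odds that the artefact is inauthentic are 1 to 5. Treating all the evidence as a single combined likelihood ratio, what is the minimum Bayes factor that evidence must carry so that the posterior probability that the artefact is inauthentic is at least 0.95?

Prior odds = 0.2.
Target odds = 0.95/0.05 = 19.
Required Bayes factor = 19 ÷ 0.2 = 95.

95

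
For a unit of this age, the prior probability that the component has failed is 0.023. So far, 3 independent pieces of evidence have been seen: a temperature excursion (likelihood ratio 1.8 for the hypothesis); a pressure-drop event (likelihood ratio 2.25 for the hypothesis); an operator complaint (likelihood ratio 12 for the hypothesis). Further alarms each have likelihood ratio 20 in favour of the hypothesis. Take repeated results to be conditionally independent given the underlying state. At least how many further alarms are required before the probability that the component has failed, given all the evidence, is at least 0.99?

2

Prior odds = 0.023/0.977 = 23/977.
Combined Bayes factor of the evidence already in hand = 1.8 × 2.25 × 12 = 48.6.
Odds after that evidence = (23/977) × 48.6 = 5589/4885.
Target odds = 0.99/0.01 = 99.
Need 20ⁿ ≥ 99 ÷ (5589/4885) = 53735/621.
20¹ = 20 falls short of 53735/621 but 20² = 400 reaches it, so n = 2.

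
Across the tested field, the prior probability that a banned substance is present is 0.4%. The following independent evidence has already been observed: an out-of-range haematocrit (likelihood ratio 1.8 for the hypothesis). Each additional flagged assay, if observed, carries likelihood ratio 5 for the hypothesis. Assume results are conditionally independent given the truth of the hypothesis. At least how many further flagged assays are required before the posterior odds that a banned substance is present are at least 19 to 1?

Prior odds = 0.004/0.996 = 1/249.
Bayes factor of the evidence already in hand = 1.8.
Odds after that evidence = (1/249) × 1.8 = 3/415.
Target odds = 19.
Need 5ⁿ ≥ 19 ÷ (3/415) = 7885/3.
5⁴ = 625 falls short of 7885/3 but 5⁵ = 3125 reaches it, so n = 5.

5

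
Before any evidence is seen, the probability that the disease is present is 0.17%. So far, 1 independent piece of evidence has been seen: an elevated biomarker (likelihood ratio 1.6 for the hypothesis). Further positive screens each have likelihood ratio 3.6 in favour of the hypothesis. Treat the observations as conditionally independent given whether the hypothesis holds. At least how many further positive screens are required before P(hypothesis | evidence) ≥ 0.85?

Prior odds = 0.0017/0.9983 = 17/9983.
Bayes factor of the evidence already in hand = 1.6.
Odds after that evidence = (17/9983) × 1.6 = 136/49915.
Target odds = 0.85/0.15 = 17/3.
Need 3.6ⁿ ≥ 17/3 ÷ (136/49915) = 49915/24.
3.6⁵ = 604.66176 falls short of 49915/24 but 3.6⁶ = 34012224/15625 reaches it, so n = 6.

6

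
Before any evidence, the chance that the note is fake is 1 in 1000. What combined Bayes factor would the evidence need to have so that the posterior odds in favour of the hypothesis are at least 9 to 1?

Prior odds = 0.001/0.999 = 1/999.
Target odds = 9.
Required Bayes factor = 9 ÷ (1/999) = 8991.

8991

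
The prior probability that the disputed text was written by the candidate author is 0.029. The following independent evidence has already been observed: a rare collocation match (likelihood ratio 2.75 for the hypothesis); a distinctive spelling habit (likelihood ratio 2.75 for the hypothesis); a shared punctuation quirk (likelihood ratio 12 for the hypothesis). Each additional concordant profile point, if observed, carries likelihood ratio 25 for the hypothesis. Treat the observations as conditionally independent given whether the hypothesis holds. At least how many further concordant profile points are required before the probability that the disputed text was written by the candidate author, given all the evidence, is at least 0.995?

2

Prior odds = 0.029/0.971 = 29/971.
Combined Bayes factor of the evidence already in hand = 2.75 × 2.75 × 12 = 90.75.
Odds after that evidence = (29/971) × 90.75 = 10527/3884.
Target odds = 0.995/0.005 = 199.
Need 25ⁿ ≥ 199 ÷ (10527/3884) = 772916/10527.
25¹ = 25 falls short of 772916/10527 but 25² = 625 reaches it, so n = 2.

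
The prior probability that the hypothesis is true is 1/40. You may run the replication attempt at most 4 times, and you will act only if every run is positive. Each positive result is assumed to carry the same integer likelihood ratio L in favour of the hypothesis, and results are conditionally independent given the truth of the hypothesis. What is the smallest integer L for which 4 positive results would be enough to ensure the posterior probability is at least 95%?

Prior odds = 0.025/0.975 = 1/39.
Target odds = 0.95/0.05 = 19.
Need L⁴ ≥ 19 ÷ (1/39) = 741.
5⁴ = 625 < 741 ≤ 1296 = 6⁴, so L = 6.

6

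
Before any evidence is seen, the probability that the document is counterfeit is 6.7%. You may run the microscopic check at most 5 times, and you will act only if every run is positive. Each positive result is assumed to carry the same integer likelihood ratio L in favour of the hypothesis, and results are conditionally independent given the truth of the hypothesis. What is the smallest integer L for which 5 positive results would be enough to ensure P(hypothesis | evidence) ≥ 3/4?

3

Prior odds = 0.067/0.933 = 67/933.
Target odds = 0.75/0.25 = 3.
Need L⁵ ≥ 3 ÷ (67/933) = 2799/67.
2⁵ = 32 < 2799/67 ≤ 243 = 3⁵, so L = 3.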